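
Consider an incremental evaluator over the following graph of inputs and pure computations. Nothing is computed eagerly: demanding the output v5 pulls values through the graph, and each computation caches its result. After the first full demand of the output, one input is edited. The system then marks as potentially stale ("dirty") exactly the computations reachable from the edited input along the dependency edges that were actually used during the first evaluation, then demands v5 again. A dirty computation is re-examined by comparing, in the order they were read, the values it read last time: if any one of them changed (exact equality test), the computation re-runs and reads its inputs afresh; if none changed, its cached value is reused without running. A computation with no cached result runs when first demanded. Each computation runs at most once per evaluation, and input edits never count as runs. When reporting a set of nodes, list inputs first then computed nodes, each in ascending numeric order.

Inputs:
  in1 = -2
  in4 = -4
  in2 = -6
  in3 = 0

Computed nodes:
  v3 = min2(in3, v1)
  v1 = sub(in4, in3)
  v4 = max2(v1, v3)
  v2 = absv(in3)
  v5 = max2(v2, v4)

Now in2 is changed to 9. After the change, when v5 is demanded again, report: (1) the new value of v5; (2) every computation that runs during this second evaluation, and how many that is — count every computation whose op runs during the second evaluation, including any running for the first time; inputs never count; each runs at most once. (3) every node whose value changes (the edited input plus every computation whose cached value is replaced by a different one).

v5 now evaluates to 0.
Run set: none (0 run).
Changed values: in2.
The important point: nothing the output needs ever reads in2, so the edit is invisible to it.

Initial pass — values computed on the first demand:
  v1 = sub(-4, 0) = -4
  v2 = absv(0) = 0
  v3 = min2(0, -4) = -4
  v4 = max2(-4, -4) = -4
  v5 = max2(0, -4) = 0

Second demand — change propagation:
  no demanded computation ever read in2, so the edit dirties nothing and nothing runs.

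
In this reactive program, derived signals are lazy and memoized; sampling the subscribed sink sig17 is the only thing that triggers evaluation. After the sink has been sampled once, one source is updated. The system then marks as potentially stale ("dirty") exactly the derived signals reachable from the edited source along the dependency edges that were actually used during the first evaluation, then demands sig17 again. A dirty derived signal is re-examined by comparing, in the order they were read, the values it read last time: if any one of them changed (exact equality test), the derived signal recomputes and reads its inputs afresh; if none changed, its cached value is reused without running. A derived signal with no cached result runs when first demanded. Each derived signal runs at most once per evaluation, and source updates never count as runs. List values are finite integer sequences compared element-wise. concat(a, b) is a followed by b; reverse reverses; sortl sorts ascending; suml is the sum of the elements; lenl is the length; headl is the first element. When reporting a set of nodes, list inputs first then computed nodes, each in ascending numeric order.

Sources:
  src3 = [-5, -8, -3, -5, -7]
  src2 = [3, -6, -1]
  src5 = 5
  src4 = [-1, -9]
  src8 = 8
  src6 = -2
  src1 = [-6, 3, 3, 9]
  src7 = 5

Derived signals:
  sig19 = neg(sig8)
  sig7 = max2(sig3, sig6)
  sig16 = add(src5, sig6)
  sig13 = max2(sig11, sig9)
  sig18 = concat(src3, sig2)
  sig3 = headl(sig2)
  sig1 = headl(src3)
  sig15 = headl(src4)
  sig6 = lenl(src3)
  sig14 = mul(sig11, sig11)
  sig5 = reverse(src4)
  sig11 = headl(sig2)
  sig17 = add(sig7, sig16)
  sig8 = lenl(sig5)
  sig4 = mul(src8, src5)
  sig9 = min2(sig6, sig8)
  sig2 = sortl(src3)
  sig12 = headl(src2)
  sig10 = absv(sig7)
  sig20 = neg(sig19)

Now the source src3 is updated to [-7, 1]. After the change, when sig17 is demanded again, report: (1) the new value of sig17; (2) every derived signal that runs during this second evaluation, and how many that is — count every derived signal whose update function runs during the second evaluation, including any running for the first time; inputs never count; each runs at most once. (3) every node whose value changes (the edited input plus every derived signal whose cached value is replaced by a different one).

Demanding sig17 again yields 9.
6 derived signals run: sig2, sig3, sig6, sig7, sig16, sig17.
The nodes whose values change: src3, sig2, sig3, sig6, sig7, sig16, sig17.

First demand of the output computes:
  sig2 = sortl([-5, -8, -3, -5, -7]) = [-8, -7, -5, -5, -3]
  sig3 = headl([-8, -7, -5, -5, -3]) = -8
  sig6 = lenl([-5, -8, -3, -5, -7]) = 5
  sig7 = max2(-8, 5) = 5
  sig16 = add(5, 5) = 10
  sig17 = add(5, 10) = 15

After the edit, cleaning proceeds:
  sig2: a read changed (src3 [-5, -8, -3, -5, -7]->[-7, 1]) — executes, giving [-7, 1].
  sig3: a read changed (sig2 [-8, -7, -5, -5, -3]->[-7, 1]) — executes, giving -7.
  sig6: a read changed (src3 [-5, -8, -3, -5, -7]->[-7, 1]) — executes, giving 2.
  sig7: a read changed (sig3 -8->-7; sig6 5->2) — executes, giving 2.
  sig16: a read changed (sig6 5->2) — executes, giving 7.
  sig17: a read changed (sig7 5->2; sig16 10->7) — executes, giving 9.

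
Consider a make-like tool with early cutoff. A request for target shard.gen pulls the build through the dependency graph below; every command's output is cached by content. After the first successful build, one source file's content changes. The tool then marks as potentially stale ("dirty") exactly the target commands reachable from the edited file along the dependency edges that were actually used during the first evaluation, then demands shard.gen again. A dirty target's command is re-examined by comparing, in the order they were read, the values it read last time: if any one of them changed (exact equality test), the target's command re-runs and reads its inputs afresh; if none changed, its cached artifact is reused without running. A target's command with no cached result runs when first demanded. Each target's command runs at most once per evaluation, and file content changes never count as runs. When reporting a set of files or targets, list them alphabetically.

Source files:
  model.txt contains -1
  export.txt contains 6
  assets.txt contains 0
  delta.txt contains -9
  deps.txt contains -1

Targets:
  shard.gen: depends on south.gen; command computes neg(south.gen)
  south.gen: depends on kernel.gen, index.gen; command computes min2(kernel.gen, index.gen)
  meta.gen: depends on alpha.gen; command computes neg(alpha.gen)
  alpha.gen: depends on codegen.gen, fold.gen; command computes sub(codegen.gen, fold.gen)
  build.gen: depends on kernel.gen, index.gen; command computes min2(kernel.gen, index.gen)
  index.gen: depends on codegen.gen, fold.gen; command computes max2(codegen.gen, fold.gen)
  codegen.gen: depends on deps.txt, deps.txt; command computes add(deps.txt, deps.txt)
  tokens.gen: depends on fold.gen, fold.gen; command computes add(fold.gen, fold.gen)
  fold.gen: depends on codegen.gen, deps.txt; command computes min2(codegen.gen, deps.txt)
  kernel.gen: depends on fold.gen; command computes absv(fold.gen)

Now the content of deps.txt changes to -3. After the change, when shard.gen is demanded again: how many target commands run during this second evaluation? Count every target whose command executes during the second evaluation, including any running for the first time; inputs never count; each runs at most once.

First demand of the output computes:
  codegen.gen = add(-1, -1) = -2
  fold.gen = min2(-2, -1) = -2
  index.gen = max2(-2, -2) = -2
  kernel.gen = absv(-2) = 2
  south.gen = min2(2, -2) = -2
  shard.gen = neg(-2) = 2

After the edit, cleaning proceeds:
  codegen.gen: a read changed (deps.txt -1->-3; deps.txt -1->-3) — executes, giving -6.
  fold.gen: a read changed (codegen.gen -2->-6; deps.txt -1->-3) — executes, giving -6.
  index.gen: a read changed (codegen.gen -2->-6; fold.gen -2->-6) — executes, giving -6.
  kernel.gen: a read changed (fold.gen -2->-6) — executes, giving 6.
  south.gen: a read changed (kernel.gen 2->6; index.gen -2->-6) — executes, giving -6.
  shard.gen: a read changed (south.gen -2->-6) — executes, giving 6.

6 target commands run: codegen.gen, fold.gen, index.gen, kernel.gen, shard.gen, south.gen.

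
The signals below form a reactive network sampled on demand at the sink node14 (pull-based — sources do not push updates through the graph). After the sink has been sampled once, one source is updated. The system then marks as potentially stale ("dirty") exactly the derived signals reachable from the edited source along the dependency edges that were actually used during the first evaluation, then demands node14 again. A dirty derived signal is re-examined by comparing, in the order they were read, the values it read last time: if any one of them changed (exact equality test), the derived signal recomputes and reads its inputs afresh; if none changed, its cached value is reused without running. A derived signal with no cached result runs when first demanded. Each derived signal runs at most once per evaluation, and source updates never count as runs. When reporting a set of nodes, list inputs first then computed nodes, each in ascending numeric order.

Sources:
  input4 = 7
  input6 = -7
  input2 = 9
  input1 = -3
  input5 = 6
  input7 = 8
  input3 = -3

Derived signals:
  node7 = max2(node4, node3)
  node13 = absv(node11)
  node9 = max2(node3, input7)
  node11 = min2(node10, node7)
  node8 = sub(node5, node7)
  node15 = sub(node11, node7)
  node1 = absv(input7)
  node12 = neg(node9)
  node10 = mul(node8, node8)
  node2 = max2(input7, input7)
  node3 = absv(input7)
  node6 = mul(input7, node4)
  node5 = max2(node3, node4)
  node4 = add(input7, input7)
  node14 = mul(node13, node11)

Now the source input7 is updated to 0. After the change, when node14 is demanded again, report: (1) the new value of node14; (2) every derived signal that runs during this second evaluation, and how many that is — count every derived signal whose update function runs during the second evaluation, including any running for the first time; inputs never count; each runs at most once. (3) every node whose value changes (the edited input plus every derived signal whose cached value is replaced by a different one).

Initial pass — values computed on the first demand:
  node3 = absv(8) = 8
  node4 = add(8, 8) = 16
  node5 = max2(8, 16) = 16
  node7 = max2(16, 8) = 16
  node8 = sub(16, 16) = 0
  node10 = mul(0, 0) = 0
  node11 = min2(0, 16) = 0
  node13 = absv(0) = 0
  node14 = mul(0, 0) = 0

Second demand — change propagation:
  node3: re-runs because input7 8->0; new result 0.
  node4: re-runs because input7 8->0; input7 8->0; new result 0.
  node5: re-runs because node3 8->0; node4 16->0; new result 0.
  node7: re-runs because node4 16->0; node3 8->0; new result 0.
  node8: re-runs because node5 16->0; node7 16->0; new result 0 (unchanged).
  node10: re-examined; everything it read last time is the same (node8 unchanged, node8 unchanged) — cache 0 kept, no run.
  node11: re-runs because node7 16->0; new result 0 (unchanged).
  node13: re-examined; everything it read last time is the same (node11 unchanged) — cache 0 kept, no run.
  node14: re-examined; everything it read last time is the same (node13 unchanged, node11 unchanged) — cache 0 kept, no run.

The important point: at node10 every value read last time is unchanged, so the dirty flag clears without a run.

node14 now evaluates to 0.
Run set: node3, node4, node5, node7, node8, node11 (6 run).
Changed values: input7, node3, node4, node5, node7.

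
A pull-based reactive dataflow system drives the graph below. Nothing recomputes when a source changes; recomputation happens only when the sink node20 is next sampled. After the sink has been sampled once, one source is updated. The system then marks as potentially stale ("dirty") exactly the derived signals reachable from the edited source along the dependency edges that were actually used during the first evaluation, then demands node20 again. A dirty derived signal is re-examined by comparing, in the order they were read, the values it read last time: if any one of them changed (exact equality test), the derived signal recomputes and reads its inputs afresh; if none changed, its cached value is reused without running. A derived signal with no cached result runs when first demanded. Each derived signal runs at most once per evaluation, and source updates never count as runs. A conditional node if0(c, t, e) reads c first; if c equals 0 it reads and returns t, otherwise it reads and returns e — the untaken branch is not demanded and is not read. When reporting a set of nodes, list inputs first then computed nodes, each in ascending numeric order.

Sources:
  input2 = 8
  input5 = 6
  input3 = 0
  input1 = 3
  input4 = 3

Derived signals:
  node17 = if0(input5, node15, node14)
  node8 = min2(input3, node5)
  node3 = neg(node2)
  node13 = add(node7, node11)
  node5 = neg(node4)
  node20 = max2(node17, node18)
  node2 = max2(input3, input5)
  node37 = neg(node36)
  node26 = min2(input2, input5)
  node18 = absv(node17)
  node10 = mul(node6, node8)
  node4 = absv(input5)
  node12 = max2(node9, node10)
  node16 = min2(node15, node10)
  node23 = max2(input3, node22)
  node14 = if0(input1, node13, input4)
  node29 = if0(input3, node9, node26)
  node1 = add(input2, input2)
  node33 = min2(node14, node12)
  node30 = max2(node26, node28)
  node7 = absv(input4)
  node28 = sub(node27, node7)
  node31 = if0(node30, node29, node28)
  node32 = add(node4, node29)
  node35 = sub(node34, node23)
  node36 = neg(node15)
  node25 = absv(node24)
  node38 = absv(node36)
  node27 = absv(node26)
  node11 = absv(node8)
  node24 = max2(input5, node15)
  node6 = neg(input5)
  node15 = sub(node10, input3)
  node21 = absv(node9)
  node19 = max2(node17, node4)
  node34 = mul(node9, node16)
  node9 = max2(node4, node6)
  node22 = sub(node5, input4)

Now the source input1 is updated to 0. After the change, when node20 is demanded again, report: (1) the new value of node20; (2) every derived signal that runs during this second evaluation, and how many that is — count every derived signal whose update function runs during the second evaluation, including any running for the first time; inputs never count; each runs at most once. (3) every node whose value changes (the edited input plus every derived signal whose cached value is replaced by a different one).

First evaluation (everything demanded from the output):
  node14 = if0(input1=3 -> else branch input4) = 3
  node17 = if0(input5=6 -> else branch node14) = 3
  node18 = absv(3) = 3
  node20 = max2(3, 3) = 3

Propagation after the edit:
  node4: demanded for the first time — runs, produces 6.
  node5: demanded for the first time — runs, produces -6.
  node7: demanded for the first time — runs, produces 3.
  node8: demanded for the first time — runs, produces -6.
  node11: demanded for the first time — runs, produces 6.
  node13: demanded for the first time — runs, produces 9.
  node14: runs — input1 3->0; result 9.
  node17: runs — node14 3->9; result 9.
  node18: runs — node17 3->9; result 9.
  node20: runs — node17 3->9; node18 3->9; result 9.

Key observation: a condition flipped, so demand reaches new nodes — node4, node5, node7, node8, node11, node13 run for the first time.

New value of node20: 9.
Derived signals that run: node4, node5, node7, node8, node11, node13, node14, node17, node18, node20 — 10 in total.
Values that change: input1, node14, node17, node18, node20.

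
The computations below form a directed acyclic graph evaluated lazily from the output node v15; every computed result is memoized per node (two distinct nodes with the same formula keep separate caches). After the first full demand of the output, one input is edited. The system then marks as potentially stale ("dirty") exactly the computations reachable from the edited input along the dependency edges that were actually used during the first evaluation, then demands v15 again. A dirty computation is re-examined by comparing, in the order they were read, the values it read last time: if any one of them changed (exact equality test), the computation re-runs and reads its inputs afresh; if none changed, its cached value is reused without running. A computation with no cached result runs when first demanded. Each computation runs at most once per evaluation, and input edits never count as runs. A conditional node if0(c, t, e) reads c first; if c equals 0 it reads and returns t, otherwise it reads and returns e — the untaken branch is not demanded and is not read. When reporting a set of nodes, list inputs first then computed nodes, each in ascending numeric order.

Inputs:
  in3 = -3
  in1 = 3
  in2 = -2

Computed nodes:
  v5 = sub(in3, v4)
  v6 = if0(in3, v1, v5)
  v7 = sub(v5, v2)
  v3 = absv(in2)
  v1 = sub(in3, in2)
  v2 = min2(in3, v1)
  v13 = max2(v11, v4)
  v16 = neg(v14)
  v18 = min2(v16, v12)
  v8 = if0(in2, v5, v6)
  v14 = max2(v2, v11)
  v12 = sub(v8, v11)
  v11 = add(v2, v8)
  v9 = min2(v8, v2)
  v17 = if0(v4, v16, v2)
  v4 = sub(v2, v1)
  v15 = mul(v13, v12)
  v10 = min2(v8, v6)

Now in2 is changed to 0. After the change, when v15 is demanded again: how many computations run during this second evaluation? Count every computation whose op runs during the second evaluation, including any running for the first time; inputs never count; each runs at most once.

9 computations run: v1, v2, v4, v5, v8, v11, v12, v13, v15.
Note the branch switch — demand abandons v6, which is never re-examined.

First demand of the output computes:
  v1 = sub(-3, -2) = -1
  v2 = min2(-3, -1) = -3
  v4 = sub(-3, -1) = -2
  v5 = sub(-3, -2) = -1
  v6 = if0(in3=-3 -> else branch v5) = -1
  v8 = if0(in2=-2 -> else branch v6) = -1
  v11 = add(-3, -1) = -4
  v12 = sub(-1, -4) = 3
  v13 = max2(-4, -2) = -2
  v15 = mul(-2, 3) = -6

After the edit, cleaning proceeds:
  v1: a read changed (in2 -2->0) — executes, giving -3.
  v2: a read changed (v1 -1->-3) — executes, giving -3 — identical to its old value.
  v4: a read changed (v1 -1->-3) — executes, giving 0.
  v5: a read changed (v4 -2->0) — executes, giving -3.
  v6: stays stale; no demand reaches it after the flip.
  v8: a read changed (in2 -2->0) — executes, giving -3.
  v11: a read changed (v8 -1->-3) — executes, giving -6.
  v12: a read changed (v8 -1->-3; v11 -4->-6) — executes, giving 3 — identical to its old value.
  v13: a read changed (v11 -4->-6; v4 -2->0) — executes, giving 0.
  v15: a read changed (v13 -2->0) — executes, giving 0.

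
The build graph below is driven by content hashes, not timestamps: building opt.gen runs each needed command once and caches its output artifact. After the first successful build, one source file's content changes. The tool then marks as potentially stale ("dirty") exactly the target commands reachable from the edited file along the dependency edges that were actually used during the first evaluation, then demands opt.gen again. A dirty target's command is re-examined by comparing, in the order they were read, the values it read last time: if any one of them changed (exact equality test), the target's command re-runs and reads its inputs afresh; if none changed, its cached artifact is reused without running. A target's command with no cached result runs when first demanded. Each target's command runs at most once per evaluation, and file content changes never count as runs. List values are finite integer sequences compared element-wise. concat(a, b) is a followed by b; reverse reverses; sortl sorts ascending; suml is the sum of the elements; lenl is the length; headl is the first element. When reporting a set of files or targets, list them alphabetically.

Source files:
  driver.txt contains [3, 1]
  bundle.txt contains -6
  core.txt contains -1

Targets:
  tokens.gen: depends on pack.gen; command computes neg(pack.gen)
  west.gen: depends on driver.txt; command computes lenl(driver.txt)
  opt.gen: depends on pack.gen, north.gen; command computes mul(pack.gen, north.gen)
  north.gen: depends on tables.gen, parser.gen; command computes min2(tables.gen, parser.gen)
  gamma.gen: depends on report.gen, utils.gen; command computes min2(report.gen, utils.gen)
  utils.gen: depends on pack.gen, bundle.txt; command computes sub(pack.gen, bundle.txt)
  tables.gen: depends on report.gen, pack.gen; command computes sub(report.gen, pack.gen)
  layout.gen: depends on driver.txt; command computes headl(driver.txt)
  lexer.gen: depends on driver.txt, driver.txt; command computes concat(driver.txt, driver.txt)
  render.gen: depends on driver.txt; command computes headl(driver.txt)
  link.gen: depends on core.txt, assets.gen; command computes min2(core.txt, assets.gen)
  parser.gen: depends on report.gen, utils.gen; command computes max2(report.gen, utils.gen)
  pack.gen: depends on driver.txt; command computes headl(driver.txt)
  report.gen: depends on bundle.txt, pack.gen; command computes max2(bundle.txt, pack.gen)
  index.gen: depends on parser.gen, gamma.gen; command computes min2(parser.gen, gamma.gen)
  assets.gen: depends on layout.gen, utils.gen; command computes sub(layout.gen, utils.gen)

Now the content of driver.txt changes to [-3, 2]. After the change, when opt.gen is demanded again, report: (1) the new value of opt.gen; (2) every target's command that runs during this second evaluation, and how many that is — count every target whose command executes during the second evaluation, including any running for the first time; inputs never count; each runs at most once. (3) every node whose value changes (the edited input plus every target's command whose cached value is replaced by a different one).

Initial pass — values computed on the first demand:
  pack.gen = headl([3, 1]) = 3
  report.gen = max2(-6, 3) = 3
  tables.gen = sub(3, 3) = 0
  utils.gen = sub(3, -6) = 9
  parser.gen = max2(3, 9) = 9
  north.gen = min2(0, 9) = 0
  opt.gen = mul(3, 0) = 0

Second demand — change propagation:
  pack.gen: re-runs because driver.txt [3, 1]->[-3, 2]; new result -3.
  report.gen: re-runs because pack.gen 3->-3; new result -3.
  tables.gen: re-runs because report.gen 3->-3; pack.gen 3->-3; new result 0 (unchanged).
  utils.gen: re-runs because pack.gen 3->-3; new result 3.
  parser.gen: re-runs because report.gen 3->-3; utils.gen 9->3; new result 3.
  north.gen: re-runs because parser.gen 9->3; new result 0 (unchanged).
  opt.gen: re-runs because pack.gen 3->-3; new result 0 (unchanged).

opt.gen now evaluates to 0.
Run set: north.gen, opt.gen, pack.gen, parser.gen, report.gen, tables.gen, utils.gen (7 run).
Changed values: driver.txt, pack.gen, parser.gen, report.gen, utils.gen.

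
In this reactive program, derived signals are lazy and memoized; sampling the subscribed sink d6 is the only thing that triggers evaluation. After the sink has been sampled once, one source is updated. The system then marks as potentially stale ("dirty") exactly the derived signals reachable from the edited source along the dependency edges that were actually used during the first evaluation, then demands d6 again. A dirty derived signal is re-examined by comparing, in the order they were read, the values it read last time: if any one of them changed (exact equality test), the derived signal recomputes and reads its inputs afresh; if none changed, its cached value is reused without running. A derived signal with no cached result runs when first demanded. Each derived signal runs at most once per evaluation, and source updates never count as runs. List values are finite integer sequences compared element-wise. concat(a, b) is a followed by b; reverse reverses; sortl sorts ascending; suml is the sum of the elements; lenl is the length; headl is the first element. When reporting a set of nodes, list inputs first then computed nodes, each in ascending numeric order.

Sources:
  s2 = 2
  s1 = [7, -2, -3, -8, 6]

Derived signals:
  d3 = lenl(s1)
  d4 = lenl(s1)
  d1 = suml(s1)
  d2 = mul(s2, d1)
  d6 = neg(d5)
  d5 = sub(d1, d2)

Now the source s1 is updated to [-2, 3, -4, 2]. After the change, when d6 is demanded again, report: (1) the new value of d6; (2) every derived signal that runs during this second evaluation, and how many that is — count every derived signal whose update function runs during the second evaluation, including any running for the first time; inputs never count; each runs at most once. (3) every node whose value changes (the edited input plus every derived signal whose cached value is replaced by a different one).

First demand of the output computes:
  d1 = suml([7, -2, -3, -8, 6]) = 0
  d2 = mul(2, 0) = 0
  d5 = sub(0, 0) = 0
  d6 = neg(0) = 0

After the edit, cleaning proceeds:
  d1: a read changed (s1 [7, -2, -3, -8, 6]->[-2, 3, -4, 2]) — executes, giving -1.
  d2: a read changed (d1 0->-1) — executes, giving -2.
  d5: a read changed (d1 0->-1; d2 0->-2) — executes, giving 1.
  d6: a read changed (d5 0->1) — executes, giving -1.

Demanding d6 again yields -1.
4 derived signals run: d1, d2, d5, d6.
The nodes whose values change: s1, d1, d2, d5, d6.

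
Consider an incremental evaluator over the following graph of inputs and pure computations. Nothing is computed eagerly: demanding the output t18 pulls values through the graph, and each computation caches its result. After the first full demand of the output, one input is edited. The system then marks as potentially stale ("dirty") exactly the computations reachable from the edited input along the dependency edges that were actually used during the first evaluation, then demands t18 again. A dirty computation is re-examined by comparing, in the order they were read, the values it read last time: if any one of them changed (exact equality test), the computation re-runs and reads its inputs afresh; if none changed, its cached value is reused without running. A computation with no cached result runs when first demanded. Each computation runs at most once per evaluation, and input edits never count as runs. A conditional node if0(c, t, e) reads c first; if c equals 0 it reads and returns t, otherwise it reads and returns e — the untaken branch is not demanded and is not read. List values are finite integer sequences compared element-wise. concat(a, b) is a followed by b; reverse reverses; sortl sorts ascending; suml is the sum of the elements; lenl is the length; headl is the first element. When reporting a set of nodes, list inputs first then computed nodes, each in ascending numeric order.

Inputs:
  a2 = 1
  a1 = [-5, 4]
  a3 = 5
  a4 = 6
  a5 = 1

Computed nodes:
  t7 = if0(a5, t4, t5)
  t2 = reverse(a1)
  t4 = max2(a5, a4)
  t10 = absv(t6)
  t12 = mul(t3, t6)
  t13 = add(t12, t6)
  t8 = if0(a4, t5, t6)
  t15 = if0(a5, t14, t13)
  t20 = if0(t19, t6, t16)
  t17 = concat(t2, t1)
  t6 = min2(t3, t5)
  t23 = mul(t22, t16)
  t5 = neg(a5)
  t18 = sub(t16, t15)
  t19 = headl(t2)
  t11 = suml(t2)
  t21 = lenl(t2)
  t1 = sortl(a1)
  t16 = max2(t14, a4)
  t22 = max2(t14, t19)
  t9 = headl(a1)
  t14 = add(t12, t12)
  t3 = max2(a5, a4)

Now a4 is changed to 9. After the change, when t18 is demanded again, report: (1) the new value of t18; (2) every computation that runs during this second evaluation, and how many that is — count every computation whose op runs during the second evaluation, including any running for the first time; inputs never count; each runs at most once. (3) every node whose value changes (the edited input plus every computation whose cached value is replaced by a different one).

Initial pass — values computed on the first demand:
  t3 = max2(1, 6) = 6
  t5 = neg(1) = -1
  t6 = min2(6, -1) = -1
  t12 = mul(6, -1) = -6
  t13 = add(-6, -1) = -7
  t14 = add(-6, -6) = -12
  t15 = if0(a5=1 -> else branch t13) = -7
  t16 = max2(-12, 6) = 6
  t18 = sub(6, -7) = 13

Second demand — change propagation:
  t3: re-runs because a4 6->9; new result 9.
  t6: re-runs because t3 6->9; new result -1 (unchanged).
  t12: re-runs because t3 6->9; new result -9.
  t13: re-runs because t12 -6->-9; new result -10.
  t14: re-runs because t12 -6->-9; t12 -6->-9; new result -18.
  t15: re-runs because t13 -7->-10; new result -10.
  t16: re-runs because t14 -12->-18; a4 6->9; new result 9.
  t18: re-runs because t16 6->9; t15 -7->-10; new result 19.

t18 now evaluates to 19.
Run set: t3, t6, t12, t13, t14, t15, t16, t18 (8 run).
Changed values: a4, t3, t12, t13, t14, t15, t16, t18.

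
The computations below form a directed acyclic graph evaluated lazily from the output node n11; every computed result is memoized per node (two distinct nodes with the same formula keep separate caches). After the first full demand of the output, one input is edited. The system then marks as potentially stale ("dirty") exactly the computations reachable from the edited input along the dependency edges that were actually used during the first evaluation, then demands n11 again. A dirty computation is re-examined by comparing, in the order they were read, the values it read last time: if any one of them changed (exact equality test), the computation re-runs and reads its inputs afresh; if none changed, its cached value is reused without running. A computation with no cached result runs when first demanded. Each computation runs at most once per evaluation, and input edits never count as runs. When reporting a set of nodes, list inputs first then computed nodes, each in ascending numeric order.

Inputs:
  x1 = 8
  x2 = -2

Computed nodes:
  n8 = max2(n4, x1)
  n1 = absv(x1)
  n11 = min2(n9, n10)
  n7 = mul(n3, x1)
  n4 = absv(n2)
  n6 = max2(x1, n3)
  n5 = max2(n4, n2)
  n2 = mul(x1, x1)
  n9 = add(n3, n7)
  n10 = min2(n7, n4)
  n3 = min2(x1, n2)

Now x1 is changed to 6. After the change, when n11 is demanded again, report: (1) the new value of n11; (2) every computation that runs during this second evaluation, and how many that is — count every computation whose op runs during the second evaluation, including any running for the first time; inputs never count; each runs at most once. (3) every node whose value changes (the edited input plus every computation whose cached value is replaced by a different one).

Demanding n11 again yields 36.
7 computations run: n2, n3, n4, n7, n9, n10, n11.
The nodes whose values change: x1, n2, n3, n4, n7, n9, n10, n11.

First demand of the output computes:
  n2 = mul(8, 8) = 64
  n3 = min2(8, 64) = 8
  n4 = absv(64) = 64
  n7 = mul(8, 8) = 64
  n9 = add(8, 64) = 72
  n10 = min2(64, 64) = 64
  n11 = min2(72, 64) = 64

After the edit, cleaning proceeds:
  n2: a read changed (x1 8->6; x1 8->6) — executes, giving 36.
  n3: a read changed (x1 8->6; n2 64->36) — executes, giving 6.
  n4: a read changed (n2 64->36) — executes, giving 36.
  n7: a read changed (n3 8->6; x1 8->6) — executes, giving 36.
  n9: a read changed (n3 8->6; n7 64->36) — executes, giving 42.
  n10: a read changed (n7 64->36; n4 64->36) — executes, giving 36.
  n11: a read changed (n9 72->42; n10 64->36) — executes, giving 36.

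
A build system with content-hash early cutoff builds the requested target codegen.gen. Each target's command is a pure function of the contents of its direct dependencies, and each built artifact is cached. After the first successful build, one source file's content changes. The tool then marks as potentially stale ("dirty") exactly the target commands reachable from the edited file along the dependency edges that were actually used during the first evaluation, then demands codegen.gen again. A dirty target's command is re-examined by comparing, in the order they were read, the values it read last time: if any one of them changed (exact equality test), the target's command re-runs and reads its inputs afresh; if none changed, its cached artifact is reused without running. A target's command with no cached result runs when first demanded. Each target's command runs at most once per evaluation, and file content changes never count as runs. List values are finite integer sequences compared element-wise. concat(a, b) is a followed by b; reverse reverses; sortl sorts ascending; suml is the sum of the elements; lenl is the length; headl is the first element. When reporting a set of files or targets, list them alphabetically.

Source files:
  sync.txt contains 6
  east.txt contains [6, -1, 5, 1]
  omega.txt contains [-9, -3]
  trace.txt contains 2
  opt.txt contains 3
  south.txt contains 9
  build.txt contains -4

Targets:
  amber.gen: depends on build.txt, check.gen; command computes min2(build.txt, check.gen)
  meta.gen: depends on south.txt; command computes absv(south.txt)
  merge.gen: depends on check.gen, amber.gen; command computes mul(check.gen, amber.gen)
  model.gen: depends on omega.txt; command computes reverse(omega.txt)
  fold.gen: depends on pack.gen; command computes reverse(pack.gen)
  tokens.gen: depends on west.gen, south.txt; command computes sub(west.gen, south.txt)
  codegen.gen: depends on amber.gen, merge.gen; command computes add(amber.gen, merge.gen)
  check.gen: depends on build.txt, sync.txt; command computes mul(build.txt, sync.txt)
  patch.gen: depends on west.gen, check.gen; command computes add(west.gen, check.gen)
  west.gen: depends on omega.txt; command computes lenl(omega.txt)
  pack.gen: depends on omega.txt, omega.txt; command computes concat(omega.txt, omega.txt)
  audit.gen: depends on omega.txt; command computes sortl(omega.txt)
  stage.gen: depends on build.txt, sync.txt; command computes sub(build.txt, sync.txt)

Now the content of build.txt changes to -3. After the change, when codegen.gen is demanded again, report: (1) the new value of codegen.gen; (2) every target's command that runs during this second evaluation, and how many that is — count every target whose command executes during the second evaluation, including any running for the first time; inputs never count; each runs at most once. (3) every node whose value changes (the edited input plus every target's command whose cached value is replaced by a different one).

First evaluation (everything demanded from the output):
  check.gen = mul(-4, 6) = -24
  amber.gen = min2(-4, -24) = -24
  merge.gen = mul(-24, -24) = 576
  codegen.gen = add(-24, 576) = 552

Propagation after the edit:
  check.gen: runs — build.txt -4->-3; result -18.
  amber.gen: runs — build.txt -4->-3; check.gen -24->-18; result -18.
  merge.gen: runs — check.gen -24->-18; amber.gen -24->-18; result 324.
  codegen.gen: runs — amber.gen -24->-18; merge.gen 576->324; result 306.

New value of codegen.gen: 306.
Target commands that run: amber.gen, check.gen, codegen.gen, merge.gen — 4 in total.
Values that change: amber.gen, build.txt, check.gen, codegen.gen, merge.gen.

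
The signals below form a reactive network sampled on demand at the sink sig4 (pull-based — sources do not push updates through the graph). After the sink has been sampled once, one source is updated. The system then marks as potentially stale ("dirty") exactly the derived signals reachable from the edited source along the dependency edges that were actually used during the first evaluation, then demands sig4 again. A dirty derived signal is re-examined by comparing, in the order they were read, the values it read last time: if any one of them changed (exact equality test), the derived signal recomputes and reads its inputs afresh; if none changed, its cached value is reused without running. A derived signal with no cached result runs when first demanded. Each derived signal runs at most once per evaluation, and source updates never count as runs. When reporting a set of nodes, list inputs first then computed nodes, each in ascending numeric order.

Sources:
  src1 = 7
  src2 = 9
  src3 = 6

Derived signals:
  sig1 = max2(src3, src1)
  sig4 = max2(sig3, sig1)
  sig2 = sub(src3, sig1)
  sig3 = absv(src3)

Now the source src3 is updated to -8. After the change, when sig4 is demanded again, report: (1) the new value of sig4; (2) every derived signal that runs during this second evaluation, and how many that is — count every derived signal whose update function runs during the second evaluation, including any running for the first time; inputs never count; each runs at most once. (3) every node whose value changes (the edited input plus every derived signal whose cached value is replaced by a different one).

Initial pass — values computed on the first demand:
  sig1 = max2(6, 7) = 7
  sig3 = absv(6) = 6
  sig4 = max2(6, 7) = 7

Second demand — change propagation:
  sig1: re-runs because src3 6->-8; new result 7 (unchanged).
  sig3: re-runs because src3 6->-8; new result 8.
  sig4: re-runs because sig3 6->8; new result 8.

sig4 now evaluates to 8.
Run set: sig1, sig3, sig4 (3 run).
Changed values: src3, sig3, sig4.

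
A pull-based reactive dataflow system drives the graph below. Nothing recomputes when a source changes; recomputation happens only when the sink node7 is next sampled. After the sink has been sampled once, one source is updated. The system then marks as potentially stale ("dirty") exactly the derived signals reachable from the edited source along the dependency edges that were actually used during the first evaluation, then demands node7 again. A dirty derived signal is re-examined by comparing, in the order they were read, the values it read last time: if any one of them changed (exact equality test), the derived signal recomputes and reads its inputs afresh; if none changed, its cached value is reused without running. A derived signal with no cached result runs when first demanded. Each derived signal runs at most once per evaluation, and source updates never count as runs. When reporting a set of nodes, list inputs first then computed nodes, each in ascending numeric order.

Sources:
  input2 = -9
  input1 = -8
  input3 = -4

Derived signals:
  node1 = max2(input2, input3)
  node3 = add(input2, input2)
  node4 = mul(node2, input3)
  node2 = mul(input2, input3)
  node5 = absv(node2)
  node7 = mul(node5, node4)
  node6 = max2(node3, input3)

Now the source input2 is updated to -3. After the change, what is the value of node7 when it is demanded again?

First evaluation (everything demanded from the output):
  node2 = mul(-9, -4) = 36
  node4 = mul(36, -4) = -144
  node5 = absv(36) = 36
  node7 = mul(36, -144) = -5184

Propagation after the edit:
  node2: runs — input2 -9->-3; result 12.
  node4: runs — node2 36->12; result -48.
  node5: runs — node2 36->12; result 12.
  node7: runs — node5 36->12; node4 -144->-48; result -576.

New value of node7: -576.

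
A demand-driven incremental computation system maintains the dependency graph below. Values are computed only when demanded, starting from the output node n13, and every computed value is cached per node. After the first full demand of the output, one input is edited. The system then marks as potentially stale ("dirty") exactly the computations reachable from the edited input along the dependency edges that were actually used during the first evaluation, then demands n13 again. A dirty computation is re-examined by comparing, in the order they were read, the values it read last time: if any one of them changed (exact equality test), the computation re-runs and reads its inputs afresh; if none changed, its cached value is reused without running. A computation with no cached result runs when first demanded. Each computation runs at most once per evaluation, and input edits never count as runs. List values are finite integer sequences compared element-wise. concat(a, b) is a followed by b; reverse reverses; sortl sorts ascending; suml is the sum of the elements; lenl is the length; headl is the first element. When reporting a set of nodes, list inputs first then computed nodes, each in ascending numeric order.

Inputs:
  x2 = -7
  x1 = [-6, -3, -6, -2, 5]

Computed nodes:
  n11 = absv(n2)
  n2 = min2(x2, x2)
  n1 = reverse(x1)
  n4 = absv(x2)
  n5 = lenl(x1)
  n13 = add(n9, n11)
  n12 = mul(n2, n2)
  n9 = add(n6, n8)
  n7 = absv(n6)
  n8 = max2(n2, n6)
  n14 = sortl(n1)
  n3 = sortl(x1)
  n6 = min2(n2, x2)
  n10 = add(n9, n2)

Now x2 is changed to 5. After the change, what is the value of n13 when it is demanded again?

First evaluation (everything demanded from the output):
  n2 = min2(-7, -7) = -7
  n6 = min2(-7, -7) = -7
  n8 = max2(-7, -7) = -7
  n9 = add(-7, -7) = -14
  n11 = absv(-7) = 7
  n13 = add(-14, 7) = -7

Propagation after the edit:
  n2: runs — x2 -7->5; x2 -7->5; result 5.
  n6: runs — n2 -7->5; x2 -7->5; result 5.
  n8: runs — n2 -7->5; n6 -7->5; result 5.
  n9: runs — n6 -7->5; n8 -7->5; result 10.
  n11: runs — n2 -7->5; result 5.
  n13: runs — n9 -14->10; n11 7->5; result 15.

New value of n13: 15.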